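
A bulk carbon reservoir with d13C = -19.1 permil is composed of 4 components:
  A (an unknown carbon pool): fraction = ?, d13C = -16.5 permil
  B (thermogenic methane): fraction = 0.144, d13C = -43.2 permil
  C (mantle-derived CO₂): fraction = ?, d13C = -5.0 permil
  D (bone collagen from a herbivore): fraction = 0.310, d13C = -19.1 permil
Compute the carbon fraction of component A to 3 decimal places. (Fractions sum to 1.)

0.368

Let f_A and f_C be the unknown fractions; fractions sum to 1 so f_A + f_C = 0.546.
Mass balance: Σ fᵢ·δᵢ = δ_bulk ⇒ f_A·(-16.5) + f_C·(-5.0) = -19.1 − (-12.142) = -6.958
Substitute f_C = 0.546 − f_A:
f_A·(-16.5 − -5.0) = -6.958 − 0.546×(-5.0) = -4.228
f_A = -4.228 / -11.5 = 0.3677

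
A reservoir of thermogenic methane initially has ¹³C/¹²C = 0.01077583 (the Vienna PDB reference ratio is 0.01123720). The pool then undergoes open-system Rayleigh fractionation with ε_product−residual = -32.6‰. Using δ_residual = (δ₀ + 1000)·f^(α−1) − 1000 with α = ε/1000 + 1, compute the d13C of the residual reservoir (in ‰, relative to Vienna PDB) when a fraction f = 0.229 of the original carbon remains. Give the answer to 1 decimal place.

δ₀ = (0.01077583/0.01123720 − 1)×1000 = (0.958943 − 1)×1000 = -41.057‰
α − 1 = ε/1000 = -0.0326
f^(α−1) = 0.229^(-0.0326) = 1.049227
δ_res = (-41.057 + 1000) × 1.049227 − 1000 = 1006.148 − 1000 = 6.15‰

6.1‰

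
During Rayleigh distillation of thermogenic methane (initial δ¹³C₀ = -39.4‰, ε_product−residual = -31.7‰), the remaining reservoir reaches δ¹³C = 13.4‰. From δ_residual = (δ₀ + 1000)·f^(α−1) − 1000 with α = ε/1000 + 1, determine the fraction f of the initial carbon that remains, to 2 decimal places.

α − 1 = ε/1000 = -0.0317
(δ_res + 1000)/(δ₀ + 1000) = (13.4 + 1000)/(-39.4 + 1000) = 1013.4/960.6 = 1.054966
f = 1.054966^(1/-0.0317) = exp(ln(1.054966)/-0.0317) = exp(0.05351/-0.0317)
f = exp(-1.6880) = 0.1849

0.18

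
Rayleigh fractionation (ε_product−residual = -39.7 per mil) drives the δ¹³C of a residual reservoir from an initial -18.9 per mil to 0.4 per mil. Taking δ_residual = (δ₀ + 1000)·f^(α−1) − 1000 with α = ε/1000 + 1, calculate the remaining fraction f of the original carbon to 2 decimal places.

0.61

α − 1 = ε/1000 = -0.0397
(δ_res + 1000)/(δ₀ + 1000) = (0.4 + 1000)/(-18.9 + 1000) = 1000.4/981.1 = 1.019672
f = 1.019672^(1/-0.0397) = exp(ln(1.019672)/-0.0397) = exp(0.01948/-0.0397)
f = exp(-0.4907) = 0.6122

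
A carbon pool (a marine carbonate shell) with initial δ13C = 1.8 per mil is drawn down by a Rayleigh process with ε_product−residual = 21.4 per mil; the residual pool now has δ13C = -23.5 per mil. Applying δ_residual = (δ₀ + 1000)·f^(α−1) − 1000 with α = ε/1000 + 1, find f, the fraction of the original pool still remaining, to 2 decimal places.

α − 1 = ε/1000 = 0.0214
(δ_res + 1000)/(δ₀ + 1000) = (-23.5 + 1000)/(1.8 + 1000) = 976.5/1001.8 = 0.974745
f = 0.974745^(1/0.0214) = exp(ln(0.974745)/0.0214) = exp(-0.02558/0.0214)
f = exp(-1.1953) = 0.3026

0.30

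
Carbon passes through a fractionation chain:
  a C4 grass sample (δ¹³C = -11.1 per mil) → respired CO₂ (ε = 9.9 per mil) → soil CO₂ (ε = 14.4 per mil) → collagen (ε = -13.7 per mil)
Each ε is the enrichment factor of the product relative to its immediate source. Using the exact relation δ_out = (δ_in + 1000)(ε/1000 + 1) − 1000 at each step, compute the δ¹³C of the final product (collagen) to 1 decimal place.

step 1: δ = (-11.10 + 1000)·(9.9/1000 + 1) − 1000 = -1.31 per mil
step 2: δ = (-1.31 + 1000)·(14.4/1000 + 1) − 1000 = 13.07 per mil
step 3: δ = (13.07 + 1000)·(-13.7/1000 + 1) − 1000 = -0.81 per mil

-0.8 per mil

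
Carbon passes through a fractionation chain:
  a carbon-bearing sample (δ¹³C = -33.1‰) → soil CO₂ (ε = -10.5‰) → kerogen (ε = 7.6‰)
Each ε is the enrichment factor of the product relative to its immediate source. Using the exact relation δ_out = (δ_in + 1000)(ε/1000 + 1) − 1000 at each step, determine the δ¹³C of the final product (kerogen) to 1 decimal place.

-36.0‰

step 1: δ = (-33.10 + 1000)·(-10.5/1000 + 1) − 1000 = -43.25‰
step 2: δ = (-43.25 + 1000)·(7.6/1000 + 1) − 1000 = -35.98‰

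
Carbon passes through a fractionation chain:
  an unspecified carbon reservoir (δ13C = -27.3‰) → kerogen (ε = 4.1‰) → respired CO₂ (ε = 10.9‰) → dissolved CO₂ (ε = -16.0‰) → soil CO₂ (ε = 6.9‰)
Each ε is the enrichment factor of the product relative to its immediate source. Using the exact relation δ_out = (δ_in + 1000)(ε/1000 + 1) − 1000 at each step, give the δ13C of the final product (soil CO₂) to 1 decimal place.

step 1: δ = (-27.30 + 1000)·(4.1/1000 + 1) − 1000 = -23.31‰
step 2: δ = (-23.31 + 1000)·(10.9/1000 + 1) − 1000 = -12.67‰
step 3: δ = (-12.67 + 1000)·(-16.0/1000 + 1) − 1000 = -28.46‰
step 4: δ = (-28.46 + 1000)·(6.9/1000 + 1) − 1000 = -21.76‰

-21.8‰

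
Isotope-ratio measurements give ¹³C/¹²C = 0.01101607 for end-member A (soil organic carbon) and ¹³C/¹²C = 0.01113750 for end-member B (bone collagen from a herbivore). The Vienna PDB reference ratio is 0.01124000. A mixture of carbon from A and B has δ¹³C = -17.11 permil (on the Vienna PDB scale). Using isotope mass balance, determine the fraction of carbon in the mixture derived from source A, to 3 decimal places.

δ_A = (0.01101607/0.01124000 − 1)×1000 = (0.980077 − 1)×1000 = -19.923 permil
δ_B = (0.01113750/0.01124000 − 1)×1000 = (0.990881 − 1)×1000 = -9.119 permil
f_A = (δ_mix − δ_B)/(δ_A − δ_B) = (-17.11 − (-9.119))/(-19.923 − (-9.119))
f_A = -7.991 / -10.803 = 0.7397

0.740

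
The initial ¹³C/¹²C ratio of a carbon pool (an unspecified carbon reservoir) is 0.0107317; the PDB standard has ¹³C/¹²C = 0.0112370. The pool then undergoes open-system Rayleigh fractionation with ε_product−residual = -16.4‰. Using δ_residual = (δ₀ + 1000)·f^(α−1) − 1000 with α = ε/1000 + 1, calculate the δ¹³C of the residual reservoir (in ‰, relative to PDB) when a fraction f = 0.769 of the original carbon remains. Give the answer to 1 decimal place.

-40.8‰

δ₀ = (0.0107317/0.0112370 − 1)×1000 = (0.955032 − 1)×1000 = -44.968‰
α − 1 = ε/1000 = -0.0164
f^(α−1) = 0.769^(-0.0164) = 1.004317
δ_res = (-44.968 + 1000) × 1.004317 − 1000 = 959.155 − 1000 = -40.84‰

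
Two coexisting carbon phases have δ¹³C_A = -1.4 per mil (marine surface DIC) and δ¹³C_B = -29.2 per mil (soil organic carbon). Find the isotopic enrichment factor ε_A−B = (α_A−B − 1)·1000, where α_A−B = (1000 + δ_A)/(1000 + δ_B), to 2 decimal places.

α_A−B = (1000 + -1.4) / (1000 + -29.2) = 998.6 / 970.8 = 1.028636
ε_A−B = (1.028636 − 1) × 1000 = 28.636 per mil
(The approximation ε ≈ δ_A − δ_B would give 27.8 per mil.)

28.64 per mil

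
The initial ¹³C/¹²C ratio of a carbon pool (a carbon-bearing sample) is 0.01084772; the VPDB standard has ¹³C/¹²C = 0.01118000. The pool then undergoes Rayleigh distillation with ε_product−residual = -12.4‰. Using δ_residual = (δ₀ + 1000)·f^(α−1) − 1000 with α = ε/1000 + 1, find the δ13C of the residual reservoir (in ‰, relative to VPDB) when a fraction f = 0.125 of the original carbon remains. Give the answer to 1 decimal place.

-4.4‰

δ₀ = (0.01084772/0.01118000 − 1)×1000 = (0.970279 − 1)×1000 = -29.721‰
α − 1 = ε/1000 = -0.0124
f^(α−1) = 0.125^(-0.0124) = 1.026120
δ_res = (-29.721 + 1000) × 1.026120 − 1000 = 995.623 − 1000 = -4.38‰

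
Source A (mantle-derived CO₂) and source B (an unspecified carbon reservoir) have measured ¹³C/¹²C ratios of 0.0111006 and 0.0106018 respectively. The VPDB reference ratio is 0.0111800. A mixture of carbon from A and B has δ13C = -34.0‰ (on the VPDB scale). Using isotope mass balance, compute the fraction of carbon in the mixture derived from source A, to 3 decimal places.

0.397

δ_A = (0.0111006/0.0111800 − 1)×1000 = (0.992898 − 1)×1000 = -7.102‰
δ_B = (0.0106018/0.0111800 − 1)×1000 = (0.948283 − 1)×1000 = -51.717‰
f_A = (δ_mix − δ_B)/(δ_A − δ_B) = (-34.0 − (-51.717))/(-7.102 − (-51.717))
f_A = 17.717 / 44.615 = 0.3971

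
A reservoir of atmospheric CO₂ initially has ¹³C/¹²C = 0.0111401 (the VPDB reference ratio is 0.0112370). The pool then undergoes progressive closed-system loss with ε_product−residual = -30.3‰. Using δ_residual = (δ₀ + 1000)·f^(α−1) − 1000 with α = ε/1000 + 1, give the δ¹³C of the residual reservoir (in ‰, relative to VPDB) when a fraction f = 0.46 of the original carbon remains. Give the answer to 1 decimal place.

15.0‰

δ₀ = (0.0111401/0.0112370 − 1)×1000 = (0.991377 − 1)×1000 = -8.623‰
α − 1 = ε/1000 = -0.0303
f^(α−1) = 0.46^(-0.0303) = 1.023808
δ_res = (-8.623 + 1000) × 1.023808 − 1000 = 1014.979 − 1000 = 14.98‰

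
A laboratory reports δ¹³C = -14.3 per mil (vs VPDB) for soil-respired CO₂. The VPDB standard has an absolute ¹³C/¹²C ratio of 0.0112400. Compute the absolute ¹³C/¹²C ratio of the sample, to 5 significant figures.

0.011079

R_sample = R_standard × (δ¹³C/1000 + 1)
R_sample = 0.0112400 × (-14.3/1000 + 1) = 0.0112400 × 0.985700
R_sample = 0.0110793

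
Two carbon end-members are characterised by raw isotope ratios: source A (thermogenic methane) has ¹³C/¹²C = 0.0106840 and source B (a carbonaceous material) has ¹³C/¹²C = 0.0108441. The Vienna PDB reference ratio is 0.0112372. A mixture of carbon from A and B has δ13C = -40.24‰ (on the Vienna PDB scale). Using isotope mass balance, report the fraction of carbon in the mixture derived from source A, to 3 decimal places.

δ_A = (0.0106840/0.0112372 − 1)×1000 = (0.950771 − 1)×1000 = -49.229‰
δ_B = (0.0108441/0.0112372 − 1)×1000 = (0.965018 − 1)×1000 = -34.982‰
f_A = (δ_mix − δ_B)/(δ_A − δ_B) = (-40.24 − (-34.982))/(-49.229 − (-34.982))
f_A = -5.258 / -14.247 = 0.3691

0.369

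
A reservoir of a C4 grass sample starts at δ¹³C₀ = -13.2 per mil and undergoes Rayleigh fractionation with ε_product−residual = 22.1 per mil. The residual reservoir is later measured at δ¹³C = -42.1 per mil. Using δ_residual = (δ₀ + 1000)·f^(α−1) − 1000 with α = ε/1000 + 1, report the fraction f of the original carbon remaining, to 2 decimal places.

α − 1 = ε/1000 = 0.0221
(δ_res + 1000)/(δ₀ + 1000) = (-42.1 + 1000)/(-13.2 + 1000) = 957.9/986.8 = 0.970713
f = 0.970713^(1/0.0221) = exp(ln(0.970713)/0.0221) = exp(-0.02972/0.0221)
f = exp(-1.3450) = 0.2605

0.26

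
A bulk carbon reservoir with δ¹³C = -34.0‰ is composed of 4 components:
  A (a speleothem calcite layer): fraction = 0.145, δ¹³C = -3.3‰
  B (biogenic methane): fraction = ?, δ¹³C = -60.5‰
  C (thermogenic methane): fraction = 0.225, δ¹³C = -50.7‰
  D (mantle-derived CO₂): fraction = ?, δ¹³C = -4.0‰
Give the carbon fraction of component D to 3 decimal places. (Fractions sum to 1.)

Let f_D and f_B be the unknown fractions; fractions sum to 1 so f_D + f_B = 0.630.
Mass balance: Σ fᵢ·δᵢ = δ_bulk ⇒ f_D·(-4.0) + f_B·(-60.5) = -34.0 − (-11.886) = -22.114
Substitute f_B = 0.630 − f_D:
f_D·(-4.0 − -60.5) = -22.114 − 0.630×(-60.5) = 16.001
f_D = 16.001 / 56.5 = 0.2832

0.283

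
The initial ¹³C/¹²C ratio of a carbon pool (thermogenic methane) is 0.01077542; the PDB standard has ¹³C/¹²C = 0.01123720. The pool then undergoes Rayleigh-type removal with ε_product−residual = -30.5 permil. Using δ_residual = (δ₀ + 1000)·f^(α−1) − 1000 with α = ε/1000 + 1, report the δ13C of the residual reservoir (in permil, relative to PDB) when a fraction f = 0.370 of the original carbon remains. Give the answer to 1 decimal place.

-11.6 permil

δ₀ = (0.01077542/0.01123720 − 1)×1000 = (0.958906 − 1)×1000 = -41.094 permil
α − 1 = ε/1000 = -0.0305
f^(α−1) = 0.370^(-0.0305) = 1.030789
δ_res = (-41.094 + 1000) × 1.030789 − 1000 = 988.430 − 1000 = -11.57 permil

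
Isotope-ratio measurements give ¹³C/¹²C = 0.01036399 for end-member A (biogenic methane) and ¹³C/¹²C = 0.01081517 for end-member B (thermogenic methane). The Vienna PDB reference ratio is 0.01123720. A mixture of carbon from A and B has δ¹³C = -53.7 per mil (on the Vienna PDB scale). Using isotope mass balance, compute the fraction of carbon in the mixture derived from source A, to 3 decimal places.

δ_A = (0.01036399/0.01123720 − 1)×1000 = (0.922293 − 1)×1000 = -77.707 per mil
δ_B = (0.01081517/0.01123720 − 1)×1000 = (0.962443 − 1)×1000 = -37.557 per mil
f_A = (δ_mix − δ_B)/(δ_A − δ_B) = (-53.7 − (-37.557))/(-77.707 − (-37.557))
f_A = -16.143 / -40.151 = 0.4021

0.402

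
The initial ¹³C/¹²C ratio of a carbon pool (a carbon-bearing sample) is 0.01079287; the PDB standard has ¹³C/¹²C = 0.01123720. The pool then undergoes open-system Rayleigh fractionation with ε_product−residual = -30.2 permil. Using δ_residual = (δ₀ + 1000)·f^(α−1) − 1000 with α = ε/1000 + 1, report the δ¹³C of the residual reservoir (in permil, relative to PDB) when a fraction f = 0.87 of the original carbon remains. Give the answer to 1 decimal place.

-35.5 permil

δ₀ = (0.01079287/0.01123720 − 1)×1000 = (0.960459 − 1)×1000 = -39.541 permil
α − 1 = ε/1000 = -0.0302
f^(α−1) = 0.87^(-0.0302) = 1.004215
δ_res = (-39.541 + 1000) × 1.004215 − 1000 = 964.507 − 1000 = -35.49 permil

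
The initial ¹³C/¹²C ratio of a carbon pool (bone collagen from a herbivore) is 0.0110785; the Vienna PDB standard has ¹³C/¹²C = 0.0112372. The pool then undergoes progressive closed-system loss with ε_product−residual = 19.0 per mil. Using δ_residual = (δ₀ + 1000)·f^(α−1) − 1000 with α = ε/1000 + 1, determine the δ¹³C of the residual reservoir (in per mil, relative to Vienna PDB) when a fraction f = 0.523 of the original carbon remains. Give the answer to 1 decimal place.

δ₀ = (0.0110785/0.0112372 − 1)×1000 = (0.985877 − 1)×1000 = -14.123 per mil
α − 1 = ε/1000 = 0.0190
f^(α−1) = 0.523^(0.0190) = 0.987760
δ_res = (-14.123 + 1000) × 0.987760 − 1000 = 973.810 − 1000 = -26.19 per mil

-26.2 per mil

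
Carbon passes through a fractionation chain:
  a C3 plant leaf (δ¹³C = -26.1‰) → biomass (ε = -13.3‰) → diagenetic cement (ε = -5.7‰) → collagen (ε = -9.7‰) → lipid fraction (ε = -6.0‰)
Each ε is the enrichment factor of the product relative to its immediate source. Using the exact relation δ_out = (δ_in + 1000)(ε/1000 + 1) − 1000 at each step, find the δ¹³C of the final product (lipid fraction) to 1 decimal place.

-59.5‰

step 1: δ = (-26.10 + 1000)·(-13.3/1000 + 1) − 1000 = -39.05‰
step 2: δ = (-39.05 + 1000)·(-5.7/1000 + 1) − 1000 = -44.53‰
step 3: δ = (-44.53 + 1000)·(-9.7/1000 + 1) − 1000 = -53.80‰
step 4: δ = (-53.80 + 1000)·(-6.0/1000 + 1) − 1000 = -59.48‰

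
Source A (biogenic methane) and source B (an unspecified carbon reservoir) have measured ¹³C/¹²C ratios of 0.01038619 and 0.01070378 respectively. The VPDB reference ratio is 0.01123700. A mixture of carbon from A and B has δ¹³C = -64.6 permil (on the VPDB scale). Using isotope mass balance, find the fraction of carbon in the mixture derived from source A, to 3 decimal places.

δ_A = (0.01038619/0.01123700 − 1)×1000 = (0.924285 − 1)×1000 = -75.715 permil
δ_B = (0.01070378/0.01123700 − 1)×1000 = (0.952548 − 1)×1000 = -47.452 permil
f_A = (δ_mix − δ_B)/(δ_A − δ_B) = (-64.6 − (-47.452))/(-75.715 − (-47.452))
f_A = -17.148 / -28.263 = 0.6067

0.607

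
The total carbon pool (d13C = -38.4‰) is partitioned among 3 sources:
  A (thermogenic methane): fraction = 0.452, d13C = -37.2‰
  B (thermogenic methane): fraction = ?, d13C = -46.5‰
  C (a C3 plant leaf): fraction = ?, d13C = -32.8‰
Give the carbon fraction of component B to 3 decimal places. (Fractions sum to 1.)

0.264

Let f_B and f_C be the unknown fractions; fractions sum to 1 so f_B + f_C = 0.548.
Mass balance: Σ fᵢ·δᵢ = δ_bulk ⇒ f_B·(-46.5) + f_C·(-32.8) = -38.4 − (-16.814) = -21.586
Substitute f_C = 0.548 − f_B:
f_B·(-46.5 − -32.8) = -21.586 − 0.548×(-32.8) = -3.611
f_B = -3.611 / -13.7 = 0.2636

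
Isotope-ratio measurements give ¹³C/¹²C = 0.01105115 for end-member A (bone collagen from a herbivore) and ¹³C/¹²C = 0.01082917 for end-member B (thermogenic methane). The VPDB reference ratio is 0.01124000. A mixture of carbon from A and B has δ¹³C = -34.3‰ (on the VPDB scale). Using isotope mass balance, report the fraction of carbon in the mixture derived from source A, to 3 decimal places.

0.114

δ_A = (0.01105115/0.01124000 − 1)×1000 = (0.983198 − 1)×1000 = -16.802‰
δ_B = (0.01082917/0.01124000 − 1)×1000 = (0.963449 − 1)×1000 = -36.551‰
f_A = (δ_mix − δ_B)/(δ_A − δ_B) = (-34.3 − (-36.551))/(-16.802 − (-36.551))
f_A = 2.251 / 19.749 = 0.1140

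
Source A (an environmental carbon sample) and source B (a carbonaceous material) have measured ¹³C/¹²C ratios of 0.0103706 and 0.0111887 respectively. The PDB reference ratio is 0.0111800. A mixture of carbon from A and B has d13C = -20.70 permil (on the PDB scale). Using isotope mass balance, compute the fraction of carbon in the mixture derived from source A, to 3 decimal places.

δ_A = (0.0103706/0.0111800 − 1)×1000 = (0.927603 − 1)×1000 = -72.397 permil
δ_B = (0.0111887/0.0111800 − 1)×1000 = (1.000778 − 1)×1000 = 0.778 permil
f_A = (δ_mix − δ_B)/(δ_A − δ_B) = (-20.70 − (0.778))/(-72.397 − (0.778))
f_A = -21.478 / -73.175 = 0.2935

0.294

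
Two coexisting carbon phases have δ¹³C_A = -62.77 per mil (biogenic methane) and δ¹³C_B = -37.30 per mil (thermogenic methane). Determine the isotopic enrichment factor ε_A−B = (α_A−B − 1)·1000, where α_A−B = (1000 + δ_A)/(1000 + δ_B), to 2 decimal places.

α_A−B = (1000 + -62.77) / (1000 + -37.30) = 937.23 / 962.70 = 0.973543
ε_A−B = (0.973543 − 1) × 1000 = -26.457 per mil
(The approximation ε ≈ δ_A − δ_B would give -25.47 per mil.)

-26.46 per mil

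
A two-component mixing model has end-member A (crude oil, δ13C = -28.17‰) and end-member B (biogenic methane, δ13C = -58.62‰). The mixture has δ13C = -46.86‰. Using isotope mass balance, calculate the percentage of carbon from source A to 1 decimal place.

δ_mix = f_A·δ_A + (1 − f_A)·δ_B  ⇒  f_A = (δ_mix − δ_B)/(δ_A − δ_B)
f_A = (-46.86 − (-58.62)) / (-28.17 − (-58.62))
f_A = 11.76 / 30.45 = 0.3862

38.6%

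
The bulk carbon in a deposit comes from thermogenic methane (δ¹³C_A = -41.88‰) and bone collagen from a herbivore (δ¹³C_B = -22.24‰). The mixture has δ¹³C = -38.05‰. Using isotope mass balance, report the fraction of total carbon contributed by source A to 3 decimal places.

δ_mix = f_A·δ_A + (1 − f_A)·δ_B  ⇒  f_A = (δ_mix − δ_B)/(δ_A − δ_B)
f_A = (-38.05 − (-22.24)) / (-41.88 − (-22.24))
f_A = -15.81 / -19.64 = 0.8050

0.805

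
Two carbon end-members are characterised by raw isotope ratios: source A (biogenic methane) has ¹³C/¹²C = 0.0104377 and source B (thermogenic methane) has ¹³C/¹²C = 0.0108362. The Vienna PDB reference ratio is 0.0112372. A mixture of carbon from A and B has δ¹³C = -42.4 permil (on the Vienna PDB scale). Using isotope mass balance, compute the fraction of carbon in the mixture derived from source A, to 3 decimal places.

δ_A = (0.0104377/0.0112372 − 1)×1000 = (0.928852 − 1)×1000 = -71.148 permil
δ_B = (0.0108362/0.0112372 − 1)×1000 = (0.964315 − 1)×1000 = -35.685 permil
f_A = (δ_mix − δ_B)/(δ_A − δ_B) = (-42.4 − (-35.685))/(-71.148 − (-35.685))
f_A = -6.715 / -35.463 = 0.1894

0.189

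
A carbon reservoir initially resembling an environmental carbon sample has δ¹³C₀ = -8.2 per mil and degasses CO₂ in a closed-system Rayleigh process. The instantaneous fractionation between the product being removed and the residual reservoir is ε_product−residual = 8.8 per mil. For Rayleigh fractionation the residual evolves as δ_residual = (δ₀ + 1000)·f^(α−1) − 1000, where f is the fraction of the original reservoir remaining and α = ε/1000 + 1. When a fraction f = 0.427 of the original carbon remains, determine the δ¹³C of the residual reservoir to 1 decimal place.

Rayleigh residual: δ_res = (δ₀ + 1000)·f^(α−1) − 1000
α = ε/1000 + 1 = 1.00880, so α − 1 = 0.00880
f^(α−1) = 0.427^(0.00880) = 0.992539
δ_res = (-8.2 + 1000) × 0.992539 − 1000 = 984.401 − 1000 = -15.60 per mil

-15.6 per mil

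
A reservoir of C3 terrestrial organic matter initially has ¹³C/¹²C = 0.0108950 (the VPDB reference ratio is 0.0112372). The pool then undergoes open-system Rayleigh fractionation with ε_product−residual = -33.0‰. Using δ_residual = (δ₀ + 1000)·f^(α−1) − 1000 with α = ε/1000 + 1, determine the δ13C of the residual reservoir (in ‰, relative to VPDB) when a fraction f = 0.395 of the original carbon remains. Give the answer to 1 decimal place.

δ₀ = (0.0108950/0.0112372 − 1)×1000 = (0.969548 − 1)×1000 = -30.452‰
α − 1 = ε/1000 = -0.0330
f^(α−1) = 0.395^(-0.0330) = 1.031127
δ_res = (-30.452 + 1000) × 1.031127 − 1000 = 999.727 − 1000 = -0.27‰

-0.3‰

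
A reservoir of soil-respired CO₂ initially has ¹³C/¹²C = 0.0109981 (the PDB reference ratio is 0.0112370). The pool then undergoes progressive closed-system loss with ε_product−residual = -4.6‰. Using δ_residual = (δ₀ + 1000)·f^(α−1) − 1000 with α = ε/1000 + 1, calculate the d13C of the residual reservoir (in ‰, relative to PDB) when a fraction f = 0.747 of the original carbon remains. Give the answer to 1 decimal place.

δ₀ = (0.0109981/0.0112370 − 1)×1000 = (0.978740 − 1)×1000 = -21.260‰
α − 1 = ε/1000 = -0.0046
f^(α−1) = 0.747^(-0.0046) = 1.001343
δ_res = (-21.260 + 1000) × 1.001343 − 1000 = 980.054 − 1000 = -19.95‰

-19.9‰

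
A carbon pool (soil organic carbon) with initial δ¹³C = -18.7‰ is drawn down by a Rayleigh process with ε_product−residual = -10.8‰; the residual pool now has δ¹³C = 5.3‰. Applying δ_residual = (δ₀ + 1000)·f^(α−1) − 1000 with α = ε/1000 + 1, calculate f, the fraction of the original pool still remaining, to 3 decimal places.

α − 1 = ε/1000 = -0.0108
(δ_res + 1000)/(δ₀ + 1000) = (5.3 + 1000)/(-18.7 + 1000) = 1005.3/981.3 = 1.024457
f = 1.024457^(1/-0.0108) = exp(ln(1.024457)/-0.0108) = exp(0.02416/-0.0108)
f = exp(-2.2373) = 0.1067

0.107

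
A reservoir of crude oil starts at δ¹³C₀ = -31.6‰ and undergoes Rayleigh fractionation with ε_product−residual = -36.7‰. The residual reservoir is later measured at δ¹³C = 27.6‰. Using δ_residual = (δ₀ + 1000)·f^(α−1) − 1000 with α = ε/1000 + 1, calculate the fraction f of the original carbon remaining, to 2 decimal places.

α − 1 = ε/1000 = -0.0367
(δ_res + 1000)/(δ₀ + 1000) = (27.6 + 1000)/(-31.6 + 1000) = 1027.6/968.4 = 1.061132
f = 1.061132^(1/-0.0367) = exp(ln(1.061132)/-0.0367) = exp(0.05934/-0.0367)
f = exp(-1.6168) = 0.1985

0.20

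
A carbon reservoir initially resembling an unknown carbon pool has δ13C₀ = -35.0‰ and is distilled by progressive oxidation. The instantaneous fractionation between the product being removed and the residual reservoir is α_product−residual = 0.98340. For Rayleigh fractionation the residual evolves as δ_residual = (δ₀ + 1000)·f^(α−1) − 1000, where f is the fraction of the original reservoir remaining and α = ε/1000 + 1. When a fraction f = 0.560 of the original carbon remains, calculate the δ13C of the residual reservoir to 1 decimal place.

Rayleigh residual: δ_res = (δ₀ + 1000)·f^(α−1) − 1000
α − 1 = -0.01660
f^(α−1) = 0.560^(-0.01660) = 1.009671
δ_res = (-35.0 + 1000) × 1.009671 − 1000 = 974.333 − 1000 = -25.67‰

-25.7‰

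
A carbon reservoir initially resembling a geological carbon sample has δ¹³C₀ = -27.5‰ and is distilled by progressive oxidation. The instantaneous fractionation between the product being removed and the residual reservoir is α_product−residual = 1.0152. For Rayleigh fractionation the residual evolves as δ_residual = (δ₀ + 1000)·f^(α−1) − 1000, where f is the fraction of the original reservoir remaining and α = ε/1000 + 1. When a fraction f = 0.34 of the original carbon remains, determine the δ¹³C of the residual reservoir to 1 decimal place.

-43.3‰

Rayleigh residual: δ_res = (δ₀ + 1000)·f^(α−1) − 1000
α − 1 = 0.01520
f^(α−1) = 0.34^(0.01520) = 0.983736
δ_res = (-27.5 + 1000) × 0.983736 − 1000 = 956.683 − 1000 = -43.32‰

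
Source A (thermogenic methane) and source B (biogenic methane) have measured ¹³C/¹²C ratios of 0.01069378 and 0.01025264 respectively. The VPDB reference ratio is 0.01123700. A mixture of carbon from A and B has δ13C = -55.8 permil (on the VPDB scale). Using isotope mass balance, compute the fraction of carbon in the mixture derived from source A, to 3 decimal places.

δ_A = (0.01069378/0.01123700 − 1)×1000 = (0.951658 − 1)×1000 = -48.342 permil
δ_B = (0.01025264/0.01123700 − 1)×1000 = (0.912400 − 1)×1000 = -87.600 permil
f_A = (δ_mix − δ_B)/(δ_A − δ_B) = (-55.8 − (-87.600))/(-48.342 − (-87.600))
f_A = 31.800 / 39.258 = 0.8100

0.810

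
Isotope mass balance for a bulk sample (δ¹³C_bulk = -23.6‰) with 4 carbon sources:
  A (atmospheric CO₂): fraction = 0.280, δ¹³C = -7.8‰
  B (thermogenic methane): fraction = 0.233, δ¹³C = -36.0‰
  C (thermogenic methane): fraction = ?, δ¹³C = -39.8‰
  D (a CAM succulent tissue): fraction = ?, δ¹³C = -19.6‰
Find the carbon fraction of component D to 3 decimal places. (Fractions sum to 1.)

Let f_D and f_C be the unknown fractions; fractions sum to 1 so f_D + f_C = 0.487.
Mass balance: Σ fᵢ·δᵢ = δ_bulk ⇒ f_D·(-19.6) + f_C·(-39.8) = -23.6 − (-10.572) = -13.028
Substitute f_C = 0.487 − f_D:
f_D·(-19.6 − -39.8) = -13.028 − 0.487×(-39.8) = 6.355
f_D = 6.355 / 20.2 = 0.3146

0.315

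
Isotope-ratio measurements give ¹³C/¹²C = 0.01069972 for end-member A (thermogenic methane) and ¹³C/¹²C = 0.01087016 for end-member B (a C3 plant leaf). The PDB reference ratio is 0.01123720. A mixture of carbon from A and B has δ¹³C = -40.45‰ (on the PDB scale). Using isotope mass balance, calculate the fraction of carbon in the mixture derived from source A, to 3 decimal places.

0.513

δ_A = (0.01069972/0.01123720 − 1)×1000 = (0.952170 − 1)×1000 = -47.830‰
δ_B = (0.01087016/0.01123720 − 1)×1000 = (0.967337 − 1)×1000 = -32.663‰
f_A = (δ_mix − δ_B)/(δ_A − δ_B) = (-40.45 − (-32.663))/(-47.830 − (-32.663))
f_A = -7.787 / -15.167 = 0.5134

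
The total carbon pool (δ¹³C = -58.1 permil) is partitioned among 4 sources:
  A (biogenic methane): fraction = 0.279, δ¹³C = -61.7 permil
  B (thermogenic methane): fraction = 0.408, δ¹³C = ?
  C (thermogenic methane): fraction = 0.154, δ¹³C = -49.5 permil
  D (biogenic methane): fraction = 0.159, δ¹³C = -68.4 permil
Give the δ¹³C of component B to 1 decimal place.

-54.9 permil

Isotope mass balance: δ_bulk = Σ fᵢ·δᵢ.
-58.1 = 0.279×(-61.7) + 0.408×δ_B + 0.154×(-49.5) + 0.159×(-68.4)
0.408·δ_B = -58.1 − (-35.713) = -22.387
δ_B = -22.387 / 0.408 = -54.87 permil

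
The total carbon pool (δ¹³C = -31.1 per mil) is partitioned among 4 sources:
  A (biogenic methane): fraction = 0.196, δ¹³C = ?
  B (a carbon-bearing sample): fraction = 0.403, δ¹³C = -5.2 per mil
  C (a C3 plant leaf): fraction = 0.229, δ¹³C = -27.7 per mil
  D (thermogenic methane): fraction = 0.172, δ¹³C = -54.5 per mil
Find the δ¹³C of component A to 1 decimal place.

Isotope mass balance: δ_bulk = Σ fᵢ·δᵢ.
-31.1 = 0.196×δ_A + 0.403×(-5.2) + 0.229×(-27.7) + 0.172×(-54.5)
0.196·δ_A = -31.1 − (-17.813) = -13.287
δ_A = -13.287 / 0.196 = -67.79 per mil

-67.8 per mil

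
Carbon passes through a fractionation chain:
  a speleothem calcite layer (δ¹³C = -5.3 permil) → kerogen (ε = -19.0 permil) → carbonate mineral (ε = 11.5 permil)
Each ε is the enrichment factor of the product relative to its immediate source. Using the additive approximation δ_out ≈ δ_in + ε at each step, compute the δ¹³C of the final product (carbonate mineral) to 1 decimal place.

step 1: δ ≈ -5.3 + (-19.0) = -24.3 permil
step 2: δ ≈ -24.3 + (11.5) = -12.8 permil

-12.8 permil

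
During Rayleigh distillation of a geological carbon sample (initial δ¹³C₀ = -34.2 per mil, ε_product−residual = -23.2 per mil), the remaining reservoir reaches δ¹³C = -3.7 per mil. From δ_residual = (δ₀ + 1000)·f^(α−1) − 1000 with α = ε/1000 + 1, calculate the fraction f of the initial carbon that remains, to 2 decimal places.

0.26

α − 1 = ε/1000 = -0.0232
(δ_res + 1000)/(δ₀ + 1000) = (-3.7 + 1000)/(-34.2 + 1000) = 996.3/965.8 = 1.031580
f = 1.031580^(1/-0.0232) = exp(ln(1.031580)/-0.0232) = exp(0.03109/-0.0232)
f = exp(-1.3402) = 0.2618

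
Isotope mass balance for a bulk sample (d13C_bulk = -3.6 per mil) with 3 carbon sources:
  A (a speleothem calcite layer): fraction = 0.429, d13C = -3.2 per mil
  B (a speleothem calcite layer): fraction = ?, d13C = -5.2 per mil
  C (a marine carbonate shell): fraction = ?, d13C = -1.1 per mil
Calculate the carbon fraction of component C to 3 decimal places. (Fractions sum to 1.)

0.181

Let f_C and f_B be the unknown fractions; fractions sum to 1 so f_C + f_B = 0.571.
Mass balance: Σ fᵢ·δᵢ = δ_bulk ⇒ f_C·(-1.1) + f_B·(-5.2) = -3.6 − (-1.373) = -2.227
Substitute f_B = 0.571 − f_C:
f_C·(-1.1 − -5.2) = -2.227 − 0.571×(-5.2) = 0.742
f_C = 0.742 / 4.1 = 0.1810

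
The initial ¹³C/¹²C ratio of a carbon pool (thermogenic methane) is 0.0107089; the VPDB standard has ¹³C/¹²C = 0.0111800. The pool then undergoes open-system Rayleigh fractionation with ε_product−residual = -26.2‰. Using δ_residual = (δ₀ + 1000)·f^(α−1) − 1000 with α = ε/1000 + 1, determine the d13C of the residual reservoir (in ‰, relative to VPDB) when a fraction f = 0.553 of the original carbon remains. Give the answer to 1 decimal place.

-27.2‰

δ₀ = (0.0107089/0.0111800 − 1)×1000 = (0.957862 − 1)×1000 = -42.138‰
α − 1 = ε/1000 = -0.0262
f^(α−1) = 0.553^(-0.0262) = 1.015642
δ_res = (-42.138 + 1000) × 1.015642 − 1000 = 972.845 − 1000 = -27.15‰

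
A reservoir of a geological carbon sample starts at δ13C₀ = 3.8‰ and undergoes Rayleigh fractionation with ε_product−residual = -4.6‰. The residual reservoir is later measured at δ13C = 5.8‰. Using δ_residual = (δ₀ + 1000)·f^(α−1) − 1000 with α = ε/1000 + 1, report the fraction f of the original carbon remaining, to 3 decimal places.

0.649

α − 1 = ε/1000 = -0.0046
(δ_res + 1000)/(δ₀ + 1000) = (5.8 + 1000)/(3.8 + 1000) = 1005.8/1003.8 = 1.001992
f = 1.001992^(1/-0.0046) = exp(ln(1.001992)/-0.0046) = exp(0.00199/-0.0046)
f = exp(-0.4327) = 0.6488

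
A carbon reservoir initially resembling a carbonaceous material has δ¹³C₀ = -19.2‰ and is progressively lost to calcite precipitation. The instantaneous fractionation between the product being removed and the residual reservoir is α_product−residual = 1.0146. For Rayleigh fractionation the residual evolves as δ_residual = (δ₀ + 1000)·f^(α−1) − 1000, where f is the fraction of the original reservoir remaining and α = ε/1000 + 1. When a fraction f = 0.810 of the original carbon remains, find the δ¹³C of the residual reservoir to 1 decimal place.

Rayleigh residual: δ_res = (δ₀ + 1000)·f^(α−1) − 1000
α − 1 = 0.01460
f^(α−1) = 0.810^(0.01460) = 0.996928
δ_res = (-19.2 + 1000) × 0.996928 − 1000 = 977.787 − 1000 = -22.21‰

-22.2‰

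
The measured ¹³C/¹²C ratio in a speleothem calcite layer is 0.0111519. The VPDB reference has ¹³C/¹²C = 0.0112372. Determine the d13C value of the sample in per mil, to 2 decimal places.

d13C = (R_sample / R_standard − 1) × 1000
R_sample / R_standard = 0.0111519 / 0.0112372 = 0.992409
d13C = (0.992409 − 1) × 1000 = -7.591 per mil

-7.59 per mil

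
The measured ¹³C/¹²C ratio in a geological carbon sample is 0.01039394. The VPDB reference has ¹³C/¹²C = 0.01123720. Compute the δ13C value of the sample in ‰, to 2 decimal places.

-75.04‰

δ13C = (R_sample / R_standard − 1) × 1000
R_sample / R_standard = 0.01039394 / 0.01123720 = 0.924958
δ13C = (0.924958 − 1) × 1000 = -75.042‰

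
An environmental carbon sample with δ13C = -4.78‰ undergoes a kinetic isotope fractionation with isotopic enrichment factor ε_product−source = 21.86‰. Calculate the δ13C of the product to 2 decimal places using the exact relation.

Exactly, δ_product = (δ_source + 1000)·(ε/1000 + 1) − 1000.
δ_product = (-4.78 + 1000) × (21.86/1000 + 1) − 1000
δ_product = 16.976‰

16.98‰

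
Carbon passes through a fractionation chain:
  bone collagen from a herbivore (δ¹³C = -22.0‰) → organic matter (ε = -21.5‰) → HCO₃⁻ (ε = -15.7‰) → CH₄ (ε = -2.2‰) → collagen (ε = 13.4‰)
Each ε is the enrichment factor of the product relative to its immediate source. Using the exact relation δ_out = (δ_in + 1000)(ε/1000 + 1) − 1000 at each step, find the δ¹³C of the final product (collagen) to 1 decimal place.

-47.5‰

step 1: δ = (-22.00 + 1000)·(-21.5/1000 + 1) − 1000 = -43.03‰
step 2: δ = (-43.03 + 1000)·(-15.7/1000 + 1) − 1000 = -58.05‰
step 3: δ = (-58.05 + 1000)·(-2.2/1000 + 1) − 1000 = -60.12‰
step 4: δ = (-60.12 + 1000)·(13.4/1000 + 1) − 1000 = -47.53‰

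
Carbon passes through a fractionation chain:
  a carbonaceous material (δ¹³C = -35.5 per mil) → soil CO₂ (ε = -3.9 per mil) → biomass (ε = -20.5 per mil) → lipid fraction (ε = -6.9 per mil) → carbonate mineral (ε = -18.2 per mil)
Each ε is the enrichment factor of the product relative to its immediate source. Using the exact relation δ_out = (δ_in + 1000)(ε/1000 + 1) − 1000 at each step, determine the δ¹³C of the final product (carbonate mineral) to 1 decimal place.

-82.5 per mil

step 1: δ = (-35.50 + 1000)·(-3.9/1000 + 1) − 1000 = -39.26 per mil
step 2: δ = (-39.26 + 1000)·(-20.5/1000 + 1) − 1000 = -58.96 per mil
step 3: δ = (-58.96 + 1000)·(-6.9/1000 + 1) − 1000 = -65.45 per mil
step 4: δ = (-65.45 + 1000)·(-18.2/1000 + 1) − 1000 = -82.46 per mil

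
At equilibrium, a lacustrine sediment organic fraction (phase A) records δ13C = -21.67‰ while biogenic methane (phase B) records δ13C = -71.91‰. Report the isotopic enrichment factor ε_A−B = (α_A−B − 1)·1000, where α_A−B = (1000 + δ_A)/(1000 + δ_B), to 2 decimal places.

54.13‰

α_A−B = (1000 + -21.67) / (1000 + -71.91) = 978.33 / 928.09 = 1.054133
ε_A−B = (1.054133 − 1) × 1000 = 54.133‰
(The approximation ε ≈ δ_A − δ_B would give 50.24‰.)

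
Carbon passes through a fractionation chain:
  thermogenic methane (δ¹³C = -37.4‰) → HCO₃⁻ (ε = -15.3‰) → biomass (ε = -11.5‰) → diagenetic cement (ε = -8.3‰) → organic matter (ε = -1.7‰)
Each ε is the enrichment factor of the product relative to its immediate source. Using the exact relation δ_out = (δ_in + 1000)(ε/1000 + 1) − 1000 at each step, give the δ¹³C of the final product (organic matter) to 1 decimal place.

step 1: δ = (-37.40 + 1000)·(-15.3/1000 + 1) − 1000 = -52.13‰
step 2: δ = (-52.13 + 1000)·(-11.5/1000 + 1) − 1000 = -63.03‰
step 3: δ = (-63.03 + 1000)·(-8.3/1000 + 1) − 1000 = -70.81‰
step 4: δ = (-70.81 + 1000)·(-1.7/1000 + 1) − 1000 = -72.38‰

-72.4‰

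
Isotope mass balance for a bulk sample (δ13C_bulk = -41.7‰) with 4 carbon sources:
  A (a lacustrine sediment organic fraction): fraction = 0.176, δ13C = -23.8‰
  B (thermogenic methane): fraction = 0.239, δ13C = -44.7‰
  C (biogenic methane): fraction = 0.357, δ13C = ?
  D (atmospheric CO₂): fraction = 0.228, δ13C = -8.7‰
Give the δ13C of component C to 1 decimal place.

-69.6‰

Isotope mass balance: δ_bulk = Σ fᵢ·δᵢ.
-41.7 = 0.176×(-23.8) + 0.239×(-44.7) + 0.357×δ_C + 0.228×(-8.7)
0.357·δ_C = -41.7 − (-16.856) = -24.844
δ_C = -24.844 / 0.357 = -69.59‰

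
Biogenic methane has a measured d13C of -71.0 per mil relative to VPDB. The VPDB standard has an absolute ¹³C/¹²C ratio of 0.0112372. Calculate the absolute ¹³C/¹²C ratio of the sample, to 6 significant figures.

0.0104394

R_sample = R_standard × (d13C/1000 + 1)
R_sample = 0.0112372 × (-71.0/1000 + 1) = 0.0112372 × 0.929000
R_sample = 0.0104394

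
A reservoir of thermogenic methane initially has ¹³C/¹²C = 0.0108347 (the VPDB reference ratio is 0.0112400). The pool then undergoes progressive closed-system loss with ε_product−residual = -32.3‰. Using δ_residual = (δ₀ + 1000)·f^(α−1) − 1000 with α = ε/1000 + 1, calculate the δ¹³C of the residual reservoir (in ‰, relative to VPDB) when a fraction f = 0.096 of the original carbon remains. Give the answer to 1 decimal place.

δ₀ = (0.0108347/0.0112400 − 1)×1000 = (0.963941 − 1)×1000 = -36.059‰
α − 1 = ε/1000 = -0.0323
f^(α−1) = 0.096^(-0.0323) = 1.078630
δ_res = (-36.059 + 1000) × 1.078630 − 1000 = 1039.736 − 1000 = 39.74‰

39.7‰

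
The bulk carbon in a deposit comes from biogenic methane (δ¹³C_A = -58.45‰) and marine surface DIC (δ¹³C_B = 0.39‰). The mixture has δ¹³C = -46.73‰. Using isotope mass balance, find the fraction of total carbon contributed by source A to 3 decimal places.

0.801

δ_mix = f_A·δ_A + (1 − f_A)·δ_B  ⇒  f_A = (δ_mix − δ_B)/(δ_A − δ_B)
f_A = (-46.73 − (0.39)) / (-58.45 − (0.39))
f_A = -47.12 / -58.84 = 0.8008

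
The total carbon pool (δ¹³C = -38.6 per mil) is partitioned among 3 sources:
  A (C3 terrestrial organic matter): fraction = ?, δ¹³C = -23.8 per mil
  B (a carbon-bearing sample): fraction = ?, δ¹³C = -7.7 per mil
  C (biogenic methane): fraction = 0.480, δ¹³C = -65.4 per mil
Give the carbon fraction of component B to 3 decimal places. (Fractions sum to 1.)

Let f_B and f_A be the unknown fractions; fractions sum to 1 so f_B + f_A = 0.520.
Mass balance: Σ fᵢ·δᵢ = δ_bulk ⇒ f_B·(-7.7) + f_A·(-23.8) = -38.6 − (-31.392) = -7.208
Substitute f_A = 0.520 − f_B:
f_B·(-7.7 − -23.8) = -7.208 − 0.520×(-23.8) = 5.168
f_B = 5.168 / 16.1 = 0.3210

0.321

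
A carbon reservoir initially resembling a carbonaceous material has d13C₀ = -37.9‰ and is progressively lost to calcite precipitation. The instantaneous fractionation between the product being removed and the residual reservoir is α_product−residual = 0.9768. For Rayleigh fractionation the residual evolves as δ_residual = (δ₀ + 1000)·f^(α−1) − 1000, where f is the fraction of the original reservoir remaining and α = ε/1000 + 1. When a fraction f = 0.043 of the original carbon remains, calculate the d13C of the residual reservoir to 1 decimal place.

Rayleigh residual: δ_res = (δ₀ + 1000)·f^(α−1) − 1000
α − 1 = -0.02320
f^(α−1) = 0.043^(-0.02320) = 1.075731
δ_res = (-37.9 + 1000) × 1.075731 − 1000 = 1034.960 − 1000 = 34.96‰

35.0‰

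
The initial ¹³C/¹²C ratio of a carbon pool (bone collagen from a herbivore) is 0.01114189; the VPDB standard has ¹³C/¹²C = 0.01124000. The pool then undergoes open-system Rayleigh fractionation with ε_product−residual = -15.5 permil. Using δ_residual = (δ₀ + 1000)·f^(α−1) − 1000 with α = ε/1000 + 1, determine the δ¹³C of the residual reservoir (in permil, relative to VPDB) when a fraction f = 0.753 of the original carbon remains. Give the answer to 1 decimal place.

δ₀ = (0.01114189/0.01124000 − 1)×1000 = (0.991271 − 1)×1000 = -8.729 permil
α − 1 = ε/1000 = -0.0155
f^(α−1) = 0.753^(-0.0155) = 1.004407
δ_res = (-8.729 + 1000) × 1.004407 − 1000 = 995.640 − 1000 = -4.36 permil

-4.4 permil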